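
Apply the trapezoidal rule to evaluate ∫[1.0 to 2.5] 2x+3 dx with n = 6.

f(x) = 2x+3
a = 1.0, b = 2.5, n = 6
h = (b - a)/n = 0.250000

Trapezoidal rule: (h/2)[f(x₀) + 2f(x₁) + 2f(x₂) + ... + f(xₙ)]

x_0 = 1.0000, f(x_0) = 5.000000, coefficient = 1
x_1 = 1.2500, f(x_1) = 5.500000, coefficient = 2
x_2 = 1.5000, f(x_2) = 6.000000, coefficient = 2
x_3 = 1.7500, f(x_3) = 6.500000, coefficient = 2
x_4 = 2.0000, f(x_4) = 7.000000, coefficient = 2
x_5 = 2.2500, f(x_5) = 7.500000, coefficient = 2
x_6 = 2.5000, f(x_6) = 8.000000, coefficient = 1

I ≈ (0.250000/2) × 78.000000 = 9.750000
Exact value: 9.750000
Error: 0.000000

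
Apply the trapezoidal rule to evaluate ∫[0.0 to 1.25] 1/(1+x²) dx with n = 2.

f(x) = 1/(1+x²)
a = 0.0, b = 1.25, n = 2
h = (b - a)/n = 0.625000

Trapezoidal rule: (h/2)[f(x₀) + 2f(x₁) + 2f(x₂) + ... + f(xₙ)]

x_0 = 0.0000, f(x_0) = 1.000000, coefficient = 1
x_1 = 0.6250, f(x_1) = 0.719101, coefficient = 2
x_2 = 1.2500, f(x_2) = 0.390244, coefficient = 1

I ≈ (0.625000/2) × 2.828446 = 0.883889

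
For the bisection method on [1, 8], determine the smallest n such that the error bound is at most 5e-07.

We need (b-a)/2^n ≤ 5e-07
(8 - 1)/2^n ≤ 5e-07
7/2^n ≤ 5e-07
2^n ≥ 14000000
n ≥ log₂(14000000) = 23.74
n ≥ 24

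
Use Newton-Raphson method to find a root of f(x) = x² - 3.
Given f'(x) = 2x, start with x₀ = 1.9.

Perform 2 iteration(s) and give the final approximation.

f(x) = x² - 3
f'(x) = 2x
x₀ = 1.9

Newton-Raphson formula: x_{n+1} = x_n - f(x_n)/f'(x_n)

Iteration 1:
  f(1.900000) = 0.610000
  f'(1.900000) = 3.800000
  x_1 = 1.900000 - 0.610000/3.800000 = 1.739474
Iteration 2:
  f(1.739474) = 0.025769
  f'(1.739474) = 3.478947
  x_2 = 1.739474 - 0.025769/3.478947 = 1.732067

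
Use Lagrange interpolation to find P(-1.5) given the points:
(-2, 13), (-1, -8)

Lagrange interpolation formula:
P(x) = Σ yᵢ × Lᵢ(x)
where Lᵢ(x) = Π_{j≠i} (x - xⱼ)/(xᵢ - xⱼ)

L_0(-1.5) = (-1.5 - (-1))/(-2 - (-1)) = 0.500000
L_1(-1.5) = (-1.5 - (-2))/(-1 - (-2)) = 0.500000

P(-1.5) = 13×L_0(-1.5) + (-8)×L_1(-1.5)
P(-1.5) = 2.500000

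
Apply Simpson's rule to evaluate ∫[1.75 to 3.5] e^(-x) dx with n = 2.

f(x) = e^(-x)
a = 1.75, b = 3.5, n = 2
h = (b - a)/n = 0.875000

Simpson's rule: (h/3)[f(x₀) + 4f(x₁) + 2f(x₂) + ... + f(xₙ)]

x_0 = 1.7500, f(x_0) = 0.173774, coefficient = 1
x_1 = 2.6250, f(x_1) = 0.072440, coefficient = 4
x_2 = 3.5000, f(x_2) = 0.030197, coefficient = 1

I ≈ (0.875000/3) × 0.493730 = 0.144005
Exact value: 0.143577
Error: 0.000428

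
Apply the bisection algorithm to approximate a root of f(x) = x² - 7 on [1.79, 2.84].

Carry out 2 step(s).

f(x) = x² - 7
Initial interval: [1.79, 2.84]

Iteration 1:
  c_1 = (1.790000 + 2.840000)/2 = 2.315000
  f(c_1) = f(2.315000) = -1.640775
  f(a) × f(c) ≥ 0, new interval: [2.315000, 2.840000]
Iteration 2:
  c_2 = (2.315000 + 2.840000)/2 = 2.577500
  f(c_2) = f(2.577500) = -0.356494
  f(a) × f(c) ≥ 0, new interval: [2.577500, 2.840000]

After 2 iteration(s), the approximation is c_2 = 2.577500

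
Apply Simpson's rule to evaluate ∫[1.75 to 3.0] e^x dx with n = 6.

f(x) = e^x
a = 1.75, b = 3.0, n = 6
h = (b - a)/n = 0.208333

Simpson's rule: (h/3)[f(x₀) + 4f(x₁) + 2f(x₂) + ... + f(xₙ)]

x_0 = 1.7500, f(x_0) = 5.754603, coefficient = 1
x_1 = 1.9583, f(x_1) = 7.087505, coefficient = 4
x_2 = 2.1667, f(x_2) = 8.729138, coefficient = 2
x_3 = 2.3750, f(x_3) = 10.751013, coefficient = 4
x_4 = 2.5833, f(x_4) = 13.241202, coefficient = 2
x_5 = 2.7917, f(x_5) = 16.308177, coefficient = 4
x_6 = 3.0000, f(x_6) = 20.085537, coefficient = 1

I ≈ (0.208333/3) × 206.367602 = 14.331083
Exact value: 14.330934
Error: 0.000149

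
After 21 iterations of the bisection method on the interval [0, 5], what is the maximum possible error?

Bisection error bound: |error| ≤ (b-a)/2^n
|error| ≤ (5 - 0)/2^21 = 5/2^21
|error| ≤ 0.0000023842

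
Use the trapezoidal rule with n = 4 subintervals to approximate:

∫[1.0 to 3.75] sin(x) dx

f(x) = sin(x)
a = 1.0, b = 3.75, n = 4
h = (b - a)/n = 0.687500

Trapezoidal rule: (h/2)[f(x₀) + 2f(x₁) + 2f(x₂) + ... + f(xₙ)]

x_0 = 1.0000, f(x_0) = 0.841471, coefficient = 1
x_1 = 1.6875, f(x_1) = 0.993198, coefficient = 2
x_2 = 2.3750, f(x_2) = 0.693685, coefficient = 2
x_3 = 3.0625, f(x_3) = 0.079010, coefficient = 2
x_4 = 3.7500, f(x_4) = -0.571561, coefficient = 1

I ≈ (0.687500/2) × 3.801696 = 1.306833
Exact value: 1.360862
Error: 0.054029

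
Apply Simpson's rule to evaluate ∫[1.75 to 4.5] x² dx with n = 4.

f(x) = x²
a = 1.75, b = 4.5, n = 4
h = (b - a)/n = 0.687500

Simpson's rule: (h/3)[f(x₀) + 4f(x₁) + 2f(x₂) + ... + f(xₙ)]

x_0 = 1.7500, f(x_0) = 3.062500, coefficient = 1
x_1 = 2.4375, f(x_1) = 5.941406, coefficient = 4
x_2 = 3.1250, f(x_2) = 9.765625, coefficient = 2
x_3 = 3.8125, f(x_3) = 14.535156, coefficient = 4
x_4 = 4.5000, f(x_4) = 20.250000, coefficient = 1

I ≈ (0.687500/3) × 124.750000 = 28.588542
Exact value: 28.588542
Error: 0.000000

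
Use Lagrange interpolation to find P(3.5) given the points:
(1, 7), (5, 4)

Lagrange interpolation formula:
P(x) = Σ yᵢ × Lᵢ(x)
where Lᵢ(x) = Π_{j≠i} (x - xⱼ)/(xᵢ - xⱼ)

L_0(3.5) = (3.5 - 5)/(1 - 5) = 0.375000
L_1(3.5) = (3.5 - 1)/(5 - 1) = 0.625000

P(3.5) = 7×L_0(3.5) + 4×L_1(3.5)
P(3.5) = 5.125000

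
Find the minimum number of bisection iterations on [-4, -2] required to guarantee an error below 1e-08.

We need (b-a)/2^n ≤ 1e-08
(-2 - (-4))/2^n ≤ 1e-08
2/2^n ≤ 1e-08
2^n ≥ 200000000
n ≥ log₂(200000000) = 27.58
n ≥ 28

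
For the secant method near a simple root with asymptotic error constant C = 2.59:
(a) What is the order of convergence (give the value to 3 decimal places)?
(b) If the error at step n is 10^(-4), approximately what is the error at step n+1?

(a) Secant method has superlinear convergence with order φ = (1+√5)/2 ≈ 1.618.
    This means |e_{n+1}| ≈ C|e_n|^1.618.

(b) With |e_n| = 10^(-4) and C = 2.59:
    |e_{n+1}| ≈ 2.59 × (10^(-4))^1.618 = 2.59 × 10^(-6.47)

(a) ≈ 1.618 (golden ratio); (b) |e_{n+1}| ≈ 8.733e-07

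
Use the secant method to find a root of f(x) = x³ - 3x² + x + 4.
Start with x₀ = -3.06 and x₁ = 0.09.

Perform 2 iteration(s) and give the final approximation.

f(x) = x³ - 3x² + x + 4
x₀ = -3.06, x₁ = 0.09

Secant formula: x_{n+1} = x_n - f(x_n)(x_n - x_{n-1})/(f(x_n) - f(x_{n-1}))

Iteration 1:
  f(-3.060000) = -55.803416
  f(0.090000) = 4.066429
  x_2 = 0.090000 - 4.066429×(0.090000 - (-3.060000))/(4.066429 - (-55.803416))
       = -0.123952
Iteration 2:
  f(0.090000) = 4.066429
  f(-0.123952) = 3.828052
  x_3 = -0.123952 - 3.828052×(-0.123952 - 0.090000)/(3.828052 - 4.066429)
       = -3.559760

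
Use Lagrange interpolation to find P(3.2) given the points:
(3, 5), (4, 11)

Lagrange interpolation formula:
P(x) = Σ yᵢ × Lᵢ(x)
where Lᵢ(x) = Π_{j≠i} (x - xⱼ)/(xᵢ - xⱼ)

L_0(3.2) = (3.2 - 4)/(3 - 4) = 0.800000
L_1(3.2) = (3.2 - 3)/(4 - 3) = 0.200000

P(3.2) = 5×L_0(3.2) + 11×L_1(3.2)
P(3.2) = 6.200000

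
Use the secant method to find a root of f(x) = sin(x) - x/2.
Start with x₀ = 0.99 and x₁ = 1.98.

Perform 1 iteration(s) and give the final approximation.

f(x) = sin(x) - x/2
x₀ = 0.99, x₁ = 1.98

Secant formula: x_{n+1} = x_n - f(x_n)(x_n - x_{n-1})/(f(x_n) - f(x_{n-1}))

Iteration 1:
  f(0.990000) = 0.341026
  f(1.980000) = -0.072562
  x_2 = 1.980000 - (-0.072562)×(1.980000 - 0.990000)/(-0.072562 - 0.341026)
       = 1.806309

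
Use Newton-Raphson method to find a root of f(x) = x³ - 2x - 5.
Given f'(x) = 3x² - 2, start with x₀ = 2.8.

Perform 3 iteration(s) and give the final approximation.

f(x) = x³ - 2x - 5
f'(x) = 3x² - 2
x₀ = 2.8

Newton-Raphson formula: x_{n+1} = x_n - f(x_n)/f'(x_n)

Iteration 1:
  f(2.800000) = 11.352000
  f'(2.800000) = 21.520000
  x_1 = 2.800000 - 11.352000/21.520000 = 2.272491
Iteration 2:
  f(2.272491) = 2.190647
  f'(2.272491) = 13.492642
  x_2 = 2.272491 - 2.190647/13.492642 = 2.110132
Iteration 3:
  f(2.110132) = 0.175431
  f'(2.110132) = 11.357972
  x_3 = 2.110132 - 0.175431/11.357972 = 2.094686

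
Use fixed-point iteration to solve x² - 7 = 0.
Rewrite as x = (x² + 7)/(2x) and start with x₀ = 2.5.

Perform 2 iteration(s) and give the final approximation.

Equation: x² - 7 = 0
Fixed-point form: x = (x² + 7)/(2x)
x₀ = 2.5

x_1 = g(2.500000) = 2.650000
x_2 = g(2.650000) = 2.645755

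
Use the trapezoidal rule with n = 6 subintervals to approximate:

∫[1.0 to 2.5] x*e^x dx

f(x) = x*e^x
a = 1.0, b = 2.5, n = 6
h = (b - a)/n = 0.250000

Trapezoidal rule: (h/2)[f(x₀) + 2f(x₁) + 2f(x₂) + ... + f(xₙ)]

x_0 = 1.0000, f(x_0) = 2.718282, coefficient = 1
x_1 = 1.2500, f(x_1) = 4.362929, coefficient = 2
x_2 = 1.5000, f(x_2) = 6.722534, coefficient = 2
x_3 = 1.7500, f(x_3) = 10.070555, coefficient = 2
x_4 = 2.0000, f(x_4) = 14.778112, coefficient = 2
x_5 = 2.2500, f(x_5) = 21.347406, coefficient = 2
x_6 = 2.5000, f(x_6) = 30.456235, coefficient = 1

I ≈ (0.250000/2) × 147.737586 = 18.467198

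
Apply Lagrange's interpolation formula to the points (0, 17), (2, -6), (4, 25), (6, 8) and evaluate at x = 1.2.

Lagrange interpolation formula:
P(x) = Σ yᵢ × Lᵢ(x)
where Lᵢ(x) = Π_{j≠i} (x - xⱼ)/(xᵢ - xⱼ)

L_0(1.2) = (1.2 - 2)/(0 - 2) × (1.2 - 4)/(0 - 4) × (1.2 - 6)/(0 - 6) = 0.224000
L_1(1.2) = (1.2 - 0)/(2 - 0) × (1.2 - 4)/(2 - 4) × (1.2 - 6)/(2 - 6) = 1.008000
L_2(1.2) = (1.2 - 0)/(4 - 0) × (1.2 - 2)/(4 - 2) × (1.2 - 6)/(4 - 6) = -0.288000
L_3(1.2) = (1.2 - 0)/(6 - 0) × (1.2 - 2)/(6 - 2) × (1.2 - 4)/(6 - 4) = 0.056000

P(1.2) = 17×L_0(1.2) + (-6)×L_1(1.2) + 25×L_2(1.2) + 8×L_3(1.2)
P(1.2) = -8.992000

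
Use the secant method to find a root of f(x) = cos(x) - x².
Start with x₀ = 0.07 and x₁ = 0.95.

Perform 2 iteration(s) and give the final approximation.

f(x) = cos(x) - x²
x₀ = 0.07, x₁ = 0.95

Secant formula: x_{n+1} = x_n - f(x_n)(x_n - x_{n-1})/(f(x_n) - f(x_{n-1}))

Iteration 1:
  f(0.070000) = 0.992651
  f(0.950000) = -0.320817
  x_2 = 0.950000 - (-0.320817)×(0.950000 - 0.070000)/(-0.320817 - 0.992651)
       = 0.735058
Iteration 2:
  f(0.950000) = -0.320817
  f(0.735058) = 0.201481
  x_3 = 0.735058 - 0.201481×(0.735058 - 0.950000)/(0.201481 - (-0.320817))
       = 0.817974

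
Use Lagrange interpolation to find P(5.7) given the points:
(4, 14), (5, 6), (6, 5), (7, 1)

Lagrange interpolation formula:
P(x) = Σ yᵢ × Lᵢ(x)
where Lᵢ(x) = Π_{j≠i} (x - xⱼ)/(xᵢ - xⱼ)

L_0(5.7) = (5.7 - 5)/(4 - 5) × (5.7 - 6)/(4 - 6) × (5.7 - 7)/(4 - 7) = -0.045500
L_1(5.7) = (5.7 - 4)/(5 - 4) × (5.7 - 6)/(5 - 6) × (5.7 - 7)/(5 - 7) = 0.331500
L_2(5.7) = (5.7 - 4)/(6 - 4) × (5.7 - 5)/(6 - 5) × (5.7 - 7)/(6 - 7) = 0.773500
L_3(5.7) = (5.7 - 4)/(7 - 4) × (5.7 - 5)/(7 - 5) × (5.7 - 6)/(7 - 6) = -0.059500

P(5.7) = 14×L_0(5.7) + 6×L_1(5.7) + 5×L_2(5.7) + 1×L_3(5.7)
P(5.7) = 5.160000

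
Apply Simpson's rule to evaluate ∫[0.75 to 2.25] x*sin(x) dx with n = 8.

f(x) = x*sin(x)
a = 0.75, b = 2.25, n = 8
h = (b - a)/n = 0.187500

Simpson's rule: (h/3)[f(x₀) + 4f(x₁) + 2f(x₂) + ... + f(xₙ)]

x_0 = 0.7500, f(x_0) = 0.511229, coefficient = 1
x_1 = 0.9375, f(x_1) = 0.755701, coefficient = 4
x_2 = 1.1250, f(x_2) = 1.015051, coefficient = 2
x_3 = 1.3125, f(x_3) = 1.268960, coefficient = 4
x_4 = 1.5000, f(x_4) = 1.496242, coefficient = 2
x_5 = 1.6875, f(x_5) = 1.676021, coefficient = 4
x_6 = 1.8750, f(x_6) = 1.788911, coefficient = 2
x_7 = 2.0625, f(x_7) = 1.818155, coefficient = 4
x_8 = 2.2500, f(x_8) = 1.750665, coefficient = 1

I ≈ (0.187500/3) × 32.937652 = 2.058603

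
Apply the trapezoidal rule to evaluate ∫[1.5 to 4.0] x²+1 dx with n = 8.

f(x) = x²+1
a = 1.5, b = 4.0, n = 8
h = (b - a)/n = 0.312500

Trapezoidal rule: (h/2)[f(x₀) + 2f(x₁) + 2f(x₂) + ... + f(xₙ)]

x_0 = 1.5000, f(x_0) = 3.250000, coefficient = 1
x_1 = 1.8125, f(x_1) = 4.285156, coefficient = 2
x_2 = 2.1250, f(x_2) = 5.515625, coefficient = 2
x_3 = 2.4375, f(x_3) = 6.941406, coefficient = 2
x_4 = 2.7500, f(x_4) = 8.562500, coefficient = 2
x_5 = 3.0625, f(x_5) = 10.378906, coefficient = 2
x_6 = 3.3750, f(x_6) = 12.390625, coefficient = 2
x_7 = 3.6875, f(x_7) = 14.597656, coefficient = 2
x_8 = 4.0000, f(x_8) = 17.000000, coefficient = 1

I ≈ (0.312500/2) × 145.593750 = 22.749023
Exact value: 22.708333
Error: 0.040690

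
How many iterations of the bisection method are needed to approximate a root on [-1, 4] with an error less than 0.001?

We need (b-a)/2^n ≤ 0.001
(4 - (-1))/2^n ≤ 0.001
5/2^n ≤ 0.001
2^n ≥ 5000
n ≥ log₂(5000) = 12.29
n ≥ 13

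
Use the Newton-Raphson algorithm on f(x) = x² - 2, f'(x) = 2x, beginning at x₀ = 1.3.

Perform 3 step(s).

f(x) = x² - 2
f'(x) = 2x
x₀ = 1.3

Newton-Raphson formula: x_{n+1} = x_n - f(x_n)/f'(x_n)

Iteration 1:
  f(1.300000) = -0.310000
  f'(1.300000) = 2.600000
  x_1 = 1.300000 - (-0.310000)/2.600000 = 1.419231
Iteration 2:
  f(1.419231) = 0.014216
  f'(1.419231) = 2.838462
  x_2 = 1.419231 - 0.014216/2.838462 = 1.414222
Iteration 3:
  f(1.414222) = 0.000025
  f'(1.414222) = 2.828445
  x_3 = 1.414222 - 0.000025/2.828445 = 1.414214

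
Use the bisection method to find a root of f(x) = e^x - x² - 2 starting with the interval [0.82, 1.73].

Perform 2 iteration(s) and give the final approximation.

f(x) = e^x - x² - 2
Initial interval: [0.82, 1.73]

Iteration 1:
  c_1 = (0.820000 + 1.730000)/2 = 1.275000
  f(c_1) = f(1.275000) = -0.046924
  f(a) × f(c) ≥ 0, new interval: [1.275000, 1.730000]
Iteration 2:
  c_2 = (1.275000 + 1.730000)/2 = 1.502500
  f(c_2) = f(1.502500) = 0.235401
  f(a) × f(c) < 0, new interval: [1.275000, 1.502500]

After 2 iteration(s), the approximation is c_2 = 1.502500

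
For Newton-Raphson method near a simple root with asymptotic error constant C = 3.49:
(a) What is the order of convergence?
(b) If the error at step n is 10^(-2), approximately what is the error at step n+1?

(a) Newton-Raphson has quadratic (order 2) convergence near simple roots.
    This means |e_{n+1}| ≈ C|e_n|².

(b) With |e_n| = 10^(-2) and C = 3.49:
    |e_{n+1}| ≈ 3.49 × (10^(-2))² = 3.49 × 10^(-4)

(a) 2 (quadratic); (b) |e_{n+1}| ≈ 3.490e-04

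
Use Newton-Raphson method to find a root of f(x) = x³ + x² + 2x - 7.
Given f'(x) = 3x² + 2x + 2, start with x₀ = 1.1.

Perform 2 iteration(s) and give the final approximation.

f(x) = x³ + x² + 2x - 7
f'(x) = 3x² + 2x + 2
x₀ = 1.1

Newton-Raphson formula: x_{n+1} = x_n - f(x_n)/f'(x_n)

Iteration 1:
  f(1.100000) = -2.259000
  f'(1.100000) = 7.830000
  x_1 = 1.100000 - (-2.259000)/7.830000 = 1.388506
Iteration 2:
  f(1.388506) = 0.381927
  f'(1.388506) = 10.560856
  x_2 = 1.388506 - 0.381927/10.560856 = 1.352341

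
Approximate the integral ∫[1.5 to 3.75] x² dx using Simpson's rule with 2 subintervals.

f(x) = x²
a = 1.5, b = 3.75, n = 2
h = (b - a)/n = 1.125000

Simpson's rule: (h/3)[f(x₀) + 4f(x₁) + 2f(x₂) + ... + f(xₙ)]

x_0 = 1.5000, f(x_0) = 2.250000, coefficient = 1
x_1 = 2.6250, f(x_1) = 6.890625, coefficient = 4
x_2 = 3.7500, f(x_2) = 14.062500, coefficient = 1

I ≈ (1.125000/3) × 43.875000 = 16.453125
Exact value: 16.453125
Error: 0.000000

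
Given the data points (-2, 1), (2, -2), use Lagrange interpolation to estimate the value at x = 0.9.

Lagrange interpolation formula:
P(x) = Σ yᵢ × Lᵢ(x)
where Lᵢ(x) = Π_{j≠i} (x - xⱼ)/(xᵢ - xⱼ)

L_0(0.9) = (0.9 - 2)/(-2 - 2) = 0.275000
L_1(0.9) = (0.9 - (-2))/(2 - (-2)) = 0.725000

P(0.9) = 1×L_0(0.9) + (-2)×L_1(0.9)
P(0.9) = -1.175000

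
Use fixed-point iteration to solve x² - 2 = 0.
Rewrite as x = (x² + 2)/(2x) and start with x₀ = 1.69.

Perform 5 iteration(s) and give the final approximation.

Equation: x² - 2 = 0
Fixed-point form: x = (x² + 2)/(2x)
x₀ = 1.69

x_1 = g(1.690000) = 1.436716
x_2 = g(1.436716) = 1.414390
x_3 = g(1.414390) = 1.414214
x_4 = g(1.414214) = 1.414214
x_5 = g(1.414214) = 1.414214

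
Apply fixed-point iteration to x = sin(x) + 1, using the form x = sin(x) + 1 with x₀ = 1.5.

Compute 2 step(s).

Equation: x = sin(x) + 1
Fixed-point form: x = sin(x) + 1
x₀ = 1.5

x_1 = g(1.500000) = 1.997495
x_2 = g(1.997495) = 1.910337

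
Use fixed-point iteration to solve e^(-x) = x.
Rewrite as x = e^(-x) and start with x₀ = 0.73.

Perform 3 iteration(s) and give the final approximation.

Equation: e^(-x) = x
Fixed-point form: x = e^(-x)
x₀ = 0.73

x_1 = g(0.730000) = 0.481909
x_2 = g(0.481909) = 0.617603
x_3 = g(0.617603) = 0.539235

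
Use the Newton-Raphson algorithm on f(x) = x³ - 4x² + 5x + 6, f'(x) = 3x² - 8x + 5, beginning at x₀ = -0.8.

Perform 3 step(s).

f(x) = x³ - 4x² + 5x + 6
f'(x) = 3x² - 8x + 5
x₀ = -0.8

Newton-Raphson formula: x_{n+1} = x_n - f(x_n)/f'(x_n)

Iteration 1:
  f(-0.800000) = -1.072000
  f'(-0.800000) = 13.320000
  x_1 = -0.800000 - (-1.072000)/13.320000 = -0.719520
Iteration 2:
  f(-0.719520) = -0.040932
  f'(-0.719520) = 12.309281
  x_2 = -0.719520 - (-0.040932)/12.309281 = -0.716194
Iteration 3:
  f(-0.716194) = -0.000068
  f'(-0.716194) = 12.268356
  x_3 = -0.716194 - (-0.000068)/12.268356 = -0.716189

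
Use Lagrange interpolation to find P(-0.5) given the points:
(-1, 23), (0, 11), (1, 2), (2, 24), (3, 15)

Lagrange interpolation formula:
P(x) = Σ yᵢ × Lᵢ(x)
where Lᵢ(x) = Π_{j≠i} (x - xⱼ)/(xᵢ - xⱼ)

L_0(-0.5) = (-0.5 - 0)/(-1 - 0) × (-0.5 - 1)/(-1 - 1) × (-0.5 - 2)/(-1 - 2) × (-0.5 - 3)/(-1 - 3) = 0.273438
L_1(-0.5) = (-0.5 - (-1))/(0 - (-1)) × (-0.5 - 1)/(0 - 1) × (-0.5 - 2)/(0 - 2) × (-0.5 - 3)/(0 - 3) = 1.093750
L_2(-0.5) = (-0.5 - (-1))/(1 - (-1)) × (-0.5 - 0)/(1 - 0) × (-0.5 - 2)/(1 - 2) × (-0.5 - 3)/(1 - 3) = -0.546875
L_3(-0.5) = (-0.5 - (-1))/(2 - (-1)) × (-0.5 - 0)/(2 - 0) × (-0.5 - 1)/(2 - 1) × (-0.5 - 3)/(2 - 3) = 0.218750
L_4(-0.5) = (-0.5 - (-1))/(3 - (-1)) × (-0.5 - 0)/(3 - 0) × (-0.5 - 1)/(3 - 1) × (-0.5 - 2)/(3 - 2) = -0.039062

P(-0.5) = 23×L_0(-0.5) + 11×L_1(-0.5) + 2×L_2(-0.5) + 24×L_3(-0.5) + 15×L_4(-0.5)
P(-0.5) = 21.890625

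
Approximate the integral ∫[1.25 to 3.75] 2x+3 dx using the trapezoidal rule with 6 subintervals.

f(x) = 2x+3
a = 1.25, b = 3.75, n = 6
h = (b - a)/n = 0.416667

Trapezoidal rule: (h/2)[f(x₀) + 2f(x₁) + 2f(x₂) + ... + f(xₙ)]

x_0 = 1.2500, f(x_0) = 5.500000, coefficient = 1
x_1 = 1.6667, f(x_1) = 6.333333, coefficient = 2
x_2 = 2.0833, f(x_2) = 7.166667, coefficient = 2
x_3 = 2.5000, f(x_3) = 8.000000, coefficient = 2
x_4 = 2.9167, f(x_4) = 8.833333, coefficient = 2
x_5 = 3.3333, f(x_5) = 9.666667, coefficient = 2
x_6 = 3.7500, f(x_6) = 10.500000, coefficient = 1

I ≈ (0.416667/2) × 96.000000 = 20.000000
Exact value: 20.000000
Error: 0.000000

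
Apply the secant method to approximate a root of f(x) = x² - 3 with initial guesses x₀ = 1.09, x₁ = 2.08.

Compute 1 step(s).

f(x) = x² - 3
x₀ = 1.09, x₁ = 2.08

Secant formula: x_{n+1} = x_n - f(x_n)(x_n - x_{n-1})/(f(x_n) - f(x_{n-1}))

Iteration 1:
  f(1.090000) = -1.811900
  f(2.080000) = 1.326400
  x_2 = 2.080000 - 1.326400×(2.080000 - 1.090000)/(1.326400 - (-1.811900))
       = 1.661577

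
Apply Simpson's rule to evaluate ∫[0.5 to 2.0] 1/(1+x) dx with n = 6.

f(x) = 1/(1+x)
a = 0.5, b = 2.0, n = 6
h = (b - a)/n = 0.250000

Simpson's rule: (h/3)[f(x₀) + 4f(x₁) + 2f(x₂) + ... + f(xₙ)]

x_0 = 0.5000, f(x_0) = 0.666667, coefficient = 1
x_1 = 0.7500, f(x_1) = 0.571429, coefficient = 4
x_2 = 1.0000, f(x_2) = 0.500000, coefficient = 2
x_3 = 1.2500, f(x_3) = 0.444444, coefficient = 4
x_4 = 1.5000, f(x_4) = 0.400000, coefficient = 2
x_5 = 1.7500, f(x_5) = 0.363636, coefficient = 4
x_6 = 2.0000, f(x_6) = 0.333333, coefficient = 1

I ≈ (0.250000/3) × 8.318038 = 0.693170
Exact value: 0.693147
Error: 0.000023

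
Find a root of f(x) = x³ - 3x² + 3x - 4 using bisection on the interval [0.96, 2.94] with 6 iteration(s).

f(x) = x³ - 3x² + 3x - 4
Initial interval: [0.96, 2.94]

Iteration 1:
  c_1 = (0.960000 + 2.940000)/2 = 1.950000
  f(c_1) = f(1.950000) = -2.142625
  f(a) × f(c) ≥ 0, new interval: [1.950000, 2.940000]
Iteration 2:
  c_2 = (1.950000 + 2.940000)/2 = 2.445000
  f(c_2) = f(2.445000) = 0.017196
  f(a) × f(c) < 0, new interval: [1.950000, 2.445000]
Iteration 3:
  c_3 = (1.950000 + 2.445000)/2 = 2.197500
  f(c_3) = f(2.197500) = -1.282778
  f(a) × f(c) ≥ 0, new interval: [2.197500, 2.445000]
Iteration 4:
  c_4 = (2.197500 + 2.445000)/2 = 2.321250
  f(c_4) = f(2.321250) = -0.693492
  f(a) × f(c) ≥ 0, new interval: [2.321250, 2.445000]
Iteration 5:
  c_5 = (2.321250 + 2.445000)/2 = 2.383125
  f(c_5) = f(2.383125) = -0.354034
  f(a) × f(c) ≥ 0, new interval: [2.383125, 2.445000]
Iteration 6:
  c_6 = (2.383125 + 2.445000)/2 = 2.414062
  f(c_6) = f(2.414062) = -0.172479
  f(a) × f(c) ≥ 0, new interval: [2.414062, 2.445000]

After 6 iteration(s), the approximation is c_6 = 2.414062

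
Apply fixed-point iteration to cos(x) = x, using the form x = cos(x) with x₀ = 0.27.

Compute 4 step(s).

Equation: cos(x) = x
Fixed-point form: x = cos(x)
x₀ = 0.27

x_1 = g(0.270000) = 0.963771
x_2 = g(0.963771) = 0.570427
x_3 = g(0.570427) = 0.841671
x_4 = g(0.841671) = 0.666218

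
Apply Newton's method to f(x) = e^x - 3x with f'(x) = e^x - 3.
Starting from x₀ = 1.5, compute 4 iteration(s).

f(x) = e^x - 3x
f'(x) = e^x - 3
x₀ = 1.5

Newton-Raphson formula: x_{n+1} = x_n - f(x_n)/f'(x_n)

Iteration 1:
  f(1.500000) = -0.018311
  f'(1.500000) = 1.481689
  x_1 = 1.500000 - (-0.018311)/1.481689 = 1.512358
Iteration 2:
  f(1.512358) = 0.000344
  f'(1.512358) = 1.537418
  x_2 = 1.512358 - 0.000344/1.537418 = 1.512135
Iteration 3:
  f(1.512135) = 0.000000
  f'(1.512135) = 1.536404
  x_3 = 1.512135 - 0.000000/1.536404 = 1.512135
Iteration 4:
  f(1.512135) = 0.000000
  f'(1.512135) = 1.536404
  x_4 = 1.512135 - 0.000000/1.536404 = 1.512135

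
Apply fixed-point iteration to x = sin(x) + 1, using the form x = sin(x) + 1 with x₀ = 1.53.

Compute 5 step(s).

Equation: x = sin(x) + 1
Fixed-point form: x = sin(x) + 1
x₀ = 1.53

x_1 = g(1.530000) = 1.999168
x_2 = g(1.999168) = 1.909643
x_3 = g(1.909643) = 1.943139
x_4 = g(1.943139) = 1.931478
x_5 = g(1.931478) = 1.935657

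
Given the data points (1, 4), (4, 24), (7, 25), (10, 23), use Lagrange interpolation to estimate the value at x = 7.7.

Lagrange interpolation formula:
P(x) = Σ yᵢ × Lᵢ(x)
where Lᵢ(x) = Π_{j≠i} (x - xⱼ)/(xᵢ - xⱼ)

L_0(7.7) = (7.7 - 4)/(1 - 4) × (7.7 - 7)/(1 - 7) × (7.7 - 10)/(1 - 10) = 0.036772
L_1(7.7) = (7.7 - 1)/(4 - 1) × (7.7 - 7)/(4 - 7) × (7.7 - 10)/(4 - 10) = -0.199759
L_2(7.7) = (7.7 - 1)/(7 - 1) × (7.7 - 4)/(7 - 4) × (7.7 - 10)/(7 - 10) = 1.055870
L_3(7.7) = (7.7 - 1)/(10 - 1) × (7.7 - 4)/(10 - 4) × (7.7 - 7)/(10 - 7) = 0.107117

P(7.7) = 4×L_0(7.7) + 24×L_1(7.7) + 25×L_2(7.7) + 23×L_3(7.7)
P(7.7) = 24.213321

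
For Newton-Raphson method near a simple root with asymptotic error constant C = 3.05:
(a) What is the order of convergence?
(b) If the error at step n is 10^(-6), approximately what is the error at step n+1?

(a) Newton-Raphson has quadratic (order 2) convergence near simple roots.
    This means |e_{n+1}| ≈ C|e_n|².

(b) With |e_n| = 10^(-6) and C = 3.05:
    |e_{n+1}| ≈ 3.05 × (10^(-6))² = 3.05 × 10^(-12)

(a) 2 (quadratic); (b) |e_{n+1}| ≈ 3.050e-12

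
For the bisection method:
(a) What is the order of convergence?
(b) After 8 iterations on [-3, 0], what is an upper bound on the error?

(a) Bisection has linear (order 1) convergence; the error is halved each step.

(b) Error bound = (b-a)/2^n = (0 - (-3))/2^{8}
    = 3/2^{8}

(a) 1 (linear); (b) error ≤ 1.17e-02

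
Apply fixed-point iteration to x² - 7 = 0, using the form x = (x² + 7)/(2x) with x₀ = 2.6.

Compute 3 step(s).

Equation: x² - 7 = 0
Fixed-point form: x = (x² + 7)/(2x)
x₀ = 2.6

x_1 = g(2.600000) = 2.646154
x_2 = g(2.646154) = 2.645751
x_3 = g(2.645751) = 2.645751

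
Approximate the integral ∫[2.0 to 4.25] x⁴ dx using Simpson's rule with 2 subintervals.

f(x) = x⁴
a = 2.0, b = 4.25, n = 2
h = (b - a)/n = 1.125000

Simpson's rule: (h/3)[f(x₀) + 4f(x₁) + 2f(x₂) + ... + f(xₙ)]

x_0 = 2.0000, f(x_0) = 16.000000, coefficient = 1
x_1 = 3.1250, f(x_1) = 95.367432, coefficient = 4
x_2 = 4.2500, f(x_2) = 326.253906, coefficient = 1

I ≈ (1.125000/3) × 723.723633 = 271.396362
Exact value: 270.915820
Error: 0.480542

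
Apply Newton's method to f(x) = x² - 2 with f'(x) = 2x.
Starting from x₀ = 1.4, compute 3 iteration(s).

f(x) = x² - 2
f'(x) = 2x
x₀ = 1.4

Newton-Raphson formula: x_{n+1} = x_n - f(x_n)/f'(x_n)

Iteration 1:
  f(1.400000) = -0.040000
  f'(1.400000) = 2.800000
  x_1 = 1.400000 - (-0.040000)/2.800000 = 1.414286
Iteration 2:
  f(1.414286) = 0.000204
  f'(1.414286) = 2.828571
  x_2 = 1.414286 - 0.000204/2.828571 = 1.414214
Iteration 3:
  f(1.414214) = 0.000000
  f'(1.414214) = 2.828427
  x_3 = 1.414214 - 0.000000/2.828427 = 1.414214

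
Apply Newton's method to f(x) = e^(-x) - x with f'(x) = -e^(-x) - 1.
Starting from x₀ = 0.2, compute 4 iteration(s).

f(x) = e^(-x) - x
f'(x) = -e^(-x) - 1
x₀ = 0.2

Newton-Raphson formula: x_{n+1} = x_n - f(x_n)/f'(x_n)

Iteration 1:
  f(0.200000) = 0.618731
  f'(0.200000) = -1.818731
  x_1 = 0.200000 - 0.618731/(-1.818731) = 0.540199
Iteration 2:
  f(0.540199) = 0.042433
  f'(0.540199) = -1.582632
  x_2 = 0.540199 - 0.042433/(-1.582632) = 0.567011
Iteration 3:
  f(0.567011) = 0.000208
  f'(0.567011) = -1.567218
  x_3 = 0.567011 - 0.000208/(-1.567218) = 0.567143
Iteration 4:
  f(0.567143) = 0.000000
  f'(0.567143) = -1.567143
  x_4 = 0.567143 - 0.000000/(-1.567143) = 0.567143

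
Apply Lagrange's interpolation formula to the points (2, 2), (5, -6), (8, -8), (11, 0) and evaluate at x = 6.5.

Lagrange interpolation formula:
P(x) = Σ yᵢ × Lᵢ(x)
where Lᵢ(x) = Π_{j≠i} (x - xⱼ)/(xᵢ - xⱼ)

L_0(6.5) = (6.5 - 5)/(2 - 5) × (6.5 - 8)/(2 - 8) × (6.5 - 11)/(2 - 11) = -0.062500
L_1(6.5) = (6.5 - 2)/(5 - 2) × (6.5 - 8)/(5 - 8) × (6.5 - 11)/(5 - 11) = 0.562500
L_2(6.5) = (6.5 - 2)/(8 - 2) × (6.5 - 5)/(8 - 5) × (6.5 - 11)/(8 - 11) = 0.562500
L_3(6.5) = (6.5 - 2)/(11 - 2) × (6.5 - 5)/(11 - 5) × (6.5 - 8)/(11 - 8) = -0.062500

P(6.5) = 2×L_0(6.5) + (-6)×L_1(6.5) + (-8)×L_2(6.5) + 0×L_3(6.5)
P(6.5) = -8.000000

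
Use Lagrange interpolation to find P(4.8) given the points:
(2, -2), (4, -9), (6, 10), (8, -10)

Lagrange interpolation formula:
P(x) = Σ yᵢ × Lᵢ(x)
where Lᵢ(x) = Π_{j≠i} (x - xⱼ)/(xᵢ - xⱼ)

L_0(4.8) = (4.8 - 4)/(2 - 4) × (4.8 - 6)/(2 - 6) × (4.8 - 8)/(2 - 8) = -0.064000
L_1(4.8) = (4.8 - 2)/(4 - 2) × (4.8 - 6)/(4 - 6) × (4.8 - 8)/(4 - 8) = 0.672000
L_2(4.8) = (4.8 - 2)/(6 - 2) × (4.8 - 4)/(6 - 4) × (4.8 - 8)/(6 - 8) = 0.448000
L_3(4.8) = (4.8 - 2)/(8 - 2) × (4.8 - 4)/(8 - 4) × (4.8 - 6)/(8 - 6) = -0.056000

P(4.8) = (-2)×L_0(4.8) + (-9)×L_1(4.8) + 10×L_2(4.8) + (-10)×L_3(4.8)
P(4.8) = -0.880000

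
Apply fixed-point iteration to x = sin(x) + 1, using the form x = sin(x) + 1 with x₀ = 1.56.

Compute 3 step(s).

Equation: x = sin(x) + 1
Fixed-point form: x = sin(x) + 1
x₀ = 1.56

x_1 = g(1.560000) = 1.999942
x_2 = g(1.999942) = 1.909322
x_3 = g(1.909322) = 1.943245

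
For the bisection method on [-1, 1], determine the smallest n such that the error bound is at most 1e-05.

We need (b-a)/2^n ≤ 1e-05
(1 - (-1))/2^n ≤ 1e-05
2/2^n ≤ 1e-05
2^n ≥ 200000
n ≥ log₂(200000) = 17.61
n ≥ 18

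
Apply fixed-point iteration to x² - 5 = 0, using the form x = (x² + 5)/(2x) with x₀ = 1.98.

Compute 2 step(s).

Equation: x² - 5 = 0
Fixed-point form: x = (x² + 5)/(2x)
x₀ = 1.98

x_1 = g(1.980000) = 2.252626
x_2 = g(2.252626) = 2.236129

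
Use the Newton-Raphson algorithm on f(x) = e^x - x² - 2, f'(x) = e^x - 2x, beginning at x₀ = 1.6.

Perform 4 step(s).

f(x) = e^x - x² - 2
f'(x) = e^x - 2x
x₀ = 1.6

Newton-Raphson formula: x_{n+1} = x_n - f(x_n)/f'(x_n)

Iteration 1:
  f(1.600000) = 0.393032
  f'(1.600000) = 1.753032
  x_1 = 1.600000 - 0.393032/1.753032 = 1.375799
Iteration 2:
  f(1.375799) = 0.065415
  f'(1.375799) = 1.206639
  x_2 = 1.375799 - 0.065415/1.206639 = 1.321586
Iteration 3:
  f(1.321586) = 0.002774
  f'(1.321586) = 1.106192
  x_3 = 1.321586 - 0.002774/1.106192 = 1.319079
Iteration 4:
  f(1.319079) = 0.000005
  f'(1.319079) = 1.101817
  x_4 = 1.319079 - 0.000005/1.101817 = 1.319074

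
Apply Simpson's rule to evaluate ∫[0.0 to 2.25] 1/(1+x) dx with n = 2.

f(x) = 1/(1+x)
a = 0.0, b = 2.25, n = 2
h = (b - a)/n = 1.125000

Simpson's rule: (h/3)[f(x₀) + 4f(x₁) + 2f(x₂) + ... + f(xₙ)]

x_0 = 0.0000, f(x_0) = 1.000000, coefficient = 1
x_1 = 1.1250, f(x_1) = 0.470588, coefficient = 4
x_2 = 2.2500, f(x_2) = 0.307692, coefficient = 1

I ≈ (1.125000/3) × 3.190045 = 1.196267
Exact value: 1.178655
Error: 0.017612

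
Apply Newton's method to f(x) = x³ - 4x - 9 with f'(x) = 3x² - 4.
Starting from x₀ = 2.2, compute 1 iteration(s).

f(x) = x³ - 4x - 9
f'(x) = 3x² - 4
x₀ = 2.2

Newton-Raphson formula: x_{n+1} = x_n - f(x_n)/f'(x_n)

Iteration 1:
  f(2.200000) = -7.152000
  f'(2.200000) = 10.520000
  x_1 = 2.200000 - (-7.152000)/10.520000 = 2.879848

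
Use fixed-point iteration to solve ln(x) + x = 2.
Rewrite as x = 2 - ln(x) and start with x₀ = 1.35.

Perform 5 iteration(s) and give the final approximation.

Equation: ln(x) + x = 2
Fixed-point form: x = 2 - ln(x)
x₀ = 1.35

x_1 = g(1.350000) = 1.699895
x_2 = g(1.699895) = 1.469433
x_3 = g(1.469433) = 1.615123
x_4 = g(1.615123) = 1.520589
x_5 = g(1.520589) = 1.580902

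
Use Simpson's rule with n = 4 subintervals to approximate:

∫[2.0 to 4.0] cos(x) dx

f(x) = cos(x)
a = 2.0, b = 4.0, n = 4
h = (b - a)/n = 0.500000

Simpson's rule: (h/3)[f(x₀) + 4f(x₁) + 2f(x₂) + ... + f(xₙ)]

x_0 = 2.0000, f(x_0) = -0.416147, coefficient = 1
x_1 = 2.5000, f(x_1) = -0.801144, coefficient = 4
x_2 = 3.0000, f(x_2) = -0.989992, coefficient = 2
x_3 = 3.5000, f(x_3) = -0.936457, coefficient = 4
x_4 = 4.0000, f(x_4) = -0.653644, coefficient = 1

I ≈ (0.500000/3) × -10.000177 = -1.666696
Exact value: -1.666100
Error: 0.000596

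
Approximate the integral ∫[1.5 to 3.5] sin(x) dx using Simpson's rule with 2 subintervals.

f(x) = sin(x)
a = 1.5, b = 3.5, n = 2
h = (b - a)/n = 1.000000

Simpson's rule: (h/3)[f(x₀) + 4f(x₁) + 2f(x₂) + ... + f(xₙ)]

x_0 = 1.5000, f(x_0) = 0.997495, coefficient = 1
x_1 = 2.5000, f(x_1) = 0.598472, coefficient = 4
x_2 = 3.5000, f(x_2) = -0.350783, coefficient = 1

I ≈ (1.000000/3) × 3.040600 = 1.013533
Exact value: 1.007194
Error: 0.006340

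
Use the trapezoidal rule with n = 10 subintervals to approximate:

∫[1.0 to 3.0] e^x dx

f(x) = e^x
a = 1.0, b = 3.0, n = 10
h = (b - a)/n = 0.200000

Trapezoidal rule: (h/2)[f(x₀) + 2f(x₁) + 2f(x₂) + ... + f(xₙ)]

x_0 = 1.0000, f(x_0) = 2.718282, coefficient = 1
x_1 = 1.2000, f(x_1) = 3.320117, coefficient = 2
x_2 = 1.4000, f(x_2) = 4.055200, coefficient = 2
x_3 = 1.6000, f(x_3) = 4.953032, coefficient = 2
x_4 = 1.8000, f(x_4) = 6.049647, coefficient = 2
x_5 = 2.0000, f(x_5) = 7.389056, coefficient = 2
x_6 = 2.2000, f(x_6) = 9.025013, coefficient = 2
x_7 = 2.4000, f(x_7) = 11.023176, coefficient = 2
x_8 = 2.6000, f(x_8) = 13.463738, coefficient = 2
x_9 = 2.8000, f(x_9) = 16.444647, coefficient = 2
x_10 = 3.0000, f(x_10) = 20.085537, coefficient = 1

I ≈ (0.200000/2) × 174.251074 = 17.425107
Exact value: 17.367255
Error: 0.057852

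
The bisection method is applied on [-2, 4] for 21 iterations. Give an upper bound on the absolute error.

Bisection error bound: |error| ≤ (b-a)/2^n
|error| ≤ (4 - (-2))/2^21 = 6/2^21
|error| ≤ 0.0000028610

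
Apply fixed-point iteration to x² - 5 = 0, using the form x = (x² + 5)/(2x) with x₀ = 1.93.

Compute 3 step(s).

Equation: x² - 5 = 0
Fixed-point form: x = (x² + 5)/(2x)
x₀ = 1.93

x_1 = g(1.930000) = 2.260337
x_2 = g(2.260337) = 2.236198
x_3 = g(2.236198) = 2.236068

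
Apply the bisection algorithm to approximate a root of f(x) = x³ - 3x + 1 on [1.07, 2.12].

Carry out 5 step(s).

f(x) = x³ - 3x + 1
Initial interval: [1.07, 2.12]

Iteration 1:
  c_1 = (1.070000 + 2.120000)/2 = 1.595000
  f(c_1) = f(1.595000) = 0.272720
  f(a) × f(c) < 0, new interval: [1.070000, 1.595000]
Iteration 2:
  c_2 = (1.070000 + 1.595000)/2 = 1.332500
  f(c_2) = f(1.332500) = -0.631571
  f(a) × f(c) ≥ 0, new interval: [1.332500, 1.595000]
Iteration 3:
  c_3 = (1.332500 + 1.595000)/2 = 1.463750
  f(c_3) = f(1.463750) = -0.255072
  f(a) × f(c) ≥ 0, new interval: [1.463750, 1.595000]
Iteration 4:
  c_4 = (1.463750 + 1.595000)/2 = 1.529375
  f(c_4) = f(1.529375) = -0.010935
  f(a) × f(c) ≥ 0, new interval: [1.529375, 1.595000]
Iteration 5:
  c_5 = (1.529375 + 1.595000)/2 = 1.562188
  f(c_5) = f(1.562188) = 0.125846
  f(a) × f(c) < 0, new interval: [1.529375, 1.562188]

After 5 iteration(s), the approximation is c_5 = 1.562188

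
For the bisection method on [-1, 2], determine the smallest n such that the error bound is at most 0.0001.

We need (b-a)/2^n ≤ 0.0001
(2 - (-1))/2^n ≤ 0.0001
3/2^n ≤ 0.0001
2^n ≥ 30000
n ≥ log₂(30000) = 14.87
n ≥ 15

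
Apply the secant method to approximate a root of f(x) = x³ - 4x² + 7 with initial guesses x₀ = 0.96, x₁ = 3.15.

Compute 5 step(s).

f(x) = x³ - 4x² + 7
x₀ = 0.96, x₁ = 3.15

Secant formula: x_{n+1} = x_n - f(x_n)(x_n - x_{n-1})/(f(x_n) - f(x_{n-1}))

Iteration 1:
  f(0.960000) = 4.198336
  f(3.150000) = -1.434125
  x_2 = 3.150000 - (-1.434125)×(3.150000 - 0.960000)/(-1.434125 - 4.198336)
       = 2.592387
Iteration 2:
  f(3.150000) = -1.434125
  f(2.592387) = -2.459821
  x_3 = 2.592387 - (-2.459821)×(2.592387 - 3.150000)/(-2.459821 - (-1.434125))
       = 3.929653
Iteration 3:
  f(2.592387) = -2.459821
  f(3.929653) = 5.913683
  x_4 = 3.929653 - 5.913683×(3.929653 - 2.592387)/(5.913683 - (-2.459821))
       = 2.985225
Iteration 4:
  f(3.929653) = 5.913683
  f(2.985225) = -2.043236
  x_5 = 2.985225 - (-2.043236)×(2.985225 - 3.929653)/(-2.043236 - 5.913683)
       = 3.227742
Iteration 5:
  f(2.985225) = -2.043236
  f(3.227742) = -1.045628
  x_6 = 3.227742 - (-1.045628)×(3.227742 - 2.985225)/(-1.045628 - (-2.043236))
       = 3.481933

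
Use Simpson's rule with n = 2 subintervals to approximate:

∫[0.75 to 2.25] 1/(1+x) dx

f(x) = 1/(1+x)
a = 0.75, b = 2.25, n = 2
h = (b - a)/n = 0.750000

Simpson's rule: (h/3)[f(x₀) + 4f(x₁) + 2f(x₂) + ... + f(xₙ)]

x_0 = 0.7500, f(x_0) = 0.571429, coefficient = 1
x_1 = 1.5000, f(x_1) = 0.400000, coefficient = 4
x_2 = 2.2500, f(x_2) = 0.307692, coefficient = 1

I ≈ (0.750000/3) × 2.479121 = 0.619780
Exact value: 0.619039
Error: 0.000741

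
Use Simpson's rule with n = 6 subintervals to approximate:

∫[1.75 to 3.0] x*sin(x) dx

f(x) = x*sin(x)
a = 1.75, b = 3.0, n = 6
h = (b - a)/n = 0.208333

Simpson's rule: (h/3)[f(x₀) + 4f(x₁) + 2f(x₂) + ... + f(xₙ)]

x_0 = 1.7500, f(x_0) = 1.721975, coefficient = 1
x_1 = 1.9583, f(x_1) = 1.813109, coefficient = 4
x_2 = 2.1667, f(x_2) = 1.793264, coefficient = 2
x_3 = 2.3750, f(x_3) = 1.647502, coefficient = 4
x_4 = 2.5833, f(x_4) = 1.368419, coefficient = 2
x_5 = 2.7917, f(x_5) = 0.957062, coefficient = 4
x_6 = 3.0000, f(x_6) = 0.423360, coefficient = 1

I ≈ (0.208333/3) × 26.139393 = 1.815236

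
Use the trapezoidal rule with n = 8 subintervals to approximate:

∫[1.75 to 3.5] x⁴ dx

f(x) = x⁴
a = 1.75, b = 3.5, n = 8
h = (b - a)/n = 0.218750

Trapezoidal rule: (h/2)[f(x₀) + 2f(x₁) + 2f(x₂) + ... + f(xₙ)]

x_0 = 1.7500, f(x_0) = 9.378906, coefficient = 1
x_1 = 1.9688, f(x_1) = 15.023194, coefficient = 2
x_2 = 2.1875, f(x_2) = 22.897720, coefficient = 2
x_3 = 2.4062, f(x_3) = 33.524552, coefficient = 2
x_4 = 2.6250, f(x_4) = 47.480713, coefficient = 2
x_5 = 2.8438, f(x_5) = 65.398179, coefficient = 2
x_6 = 3.0625, f(x_6) = 87.963882, coefficient = 2
x_7 = 3.2812, f(x_7) = 115.919709, coefficient = 2
x_8 = 3.5000, f(x_8) = 150.062500, coefficient = 1

I ≈ (0.218750/2) × 935.857307 = 102.359393
Exact value: 101.761133
Error: 0.598260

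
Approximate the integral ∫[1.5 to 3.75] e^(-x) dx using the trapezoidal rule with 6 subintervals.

f(x) = e^(-x)
a = 1.5, b = 3.75, n = 6
h = (b - a)/n = 0.375000

Trapezoidal rule: (h/2)[f(x₀) + 2f(x₁) + 2f(x₂) + ... + f(xₙ)]

x_0 = 1.5000, f(x_0) = 0.223130, coefficient = 1
x_1 = 1.8750, f(x_1) = 0.153355, coefficient = 2
x_2 = 2.2500, f(x_2) = 0.105399, coefficient = 2
x_3 = 2.6250, f(x_3) = 0.072440, coefficient = 2
x_4 = 3.0000, f(x_4) = 0.049787, coefficient = 2
x_5 = 3.3750, f(x_5) = 0.034218, coefficient = 2
x_6 = 3.7500, f(x_6) = 0.023518, coefficient = 1

I ≈ (0.375000/2) × 1.077046 = 0.201946
Exact value: 0.199612
Error: 0.002334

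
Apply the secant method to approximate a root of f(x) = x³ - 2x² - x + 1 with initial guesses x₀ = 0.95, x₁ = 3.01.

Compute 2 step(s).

f(x) = x³ - 2x² - x + 1
x₀ = 0.95, x₁ = 3.01

Secant formula: x_{n+1} = x_n - f(x_n)(x_n - x_{n-1})/(f(x_n) - f(x_{n-1}))

Iteration 1:
  f(0.950000) = -0.897625
  f(3.010000) = 7.140701
  x_2 = 3.010000 - 7.140701×(3.010000 - 0.950000)/(7.140701 - (-0.897625))
       = 1.180036
Iteration 2:
  f(3.010000) = 7.140701
  f(1.180036) = -1.321824
  x_3 = 1.180036 - (-1.321824)×(1.180036 - 3.010000)/(-1.321824 - 7.140701)
       = 1.465872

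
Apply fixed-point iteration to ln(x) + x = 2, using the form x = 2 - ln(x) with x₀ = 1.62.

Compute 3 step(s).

Equation: ln(x) + x = 2
Fixed-point form: x = 2 - ln(x)
x₀ = 1.62

x_1 = g(1.620000) = 1.517574
x_2 = g(1.517574) = 1.582887
x_3 = g(1.582887) = 1.540750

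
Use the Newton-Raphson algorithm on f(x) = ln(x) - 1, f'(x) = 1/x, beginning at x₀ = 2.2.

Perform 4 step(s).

f(x) = ln(x) - 1
f'(x) = 1/x
x₀ = 2.2

Newton-Raphson formula: x_{n+1} = x_n - f(x_n)/f'(x_n)

Iteration 1:
  f(2.200000) = -0.211543
  f'(2.200000) = 0.454545
  x_1 = 2.200000 - (-0.211543)/0.454545 = 2.665394
Iteration 2:
  f(2.665394) = -0.019648
  f'(2.665394) = 0.375179
  x_2 = 2.665394 - (-0.019648)/0.375179 = 2.717764
Iteration 3:
  f(2.717764) = -0.000191
  f'(2.717764) = 0.367950
  x_3 = 2.717764 - (-0.000191)/0.367950 = 2.718282
Iteration 4:
  f(2.718282) = 0.000000
  f'(2.718282) = 0.367879
  x_4 = 2.718282 - 0.000000/0.367879 = 2.718282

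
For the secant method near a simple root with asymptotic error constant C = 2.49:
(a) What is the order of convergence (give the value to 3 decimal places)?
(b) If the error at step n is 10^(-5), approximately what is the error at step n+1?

(a) Secant method has superlinear convergence with order φ = (1+√5)/2 ≈ 1.618.
    This means |e_{n+1}| ≈ C|e_n|^1.618.

(b) With |e_n| = 10^(-5) and C = 2.49:
    |e_{n+1}| ≈ 2.49 × (10^(-5))^1.618 = 2.49 × 10^(-8.09)

(a) ≈ 1.618 (golden ratio); (b) |e_{n+1}| ≈ 2.023e-08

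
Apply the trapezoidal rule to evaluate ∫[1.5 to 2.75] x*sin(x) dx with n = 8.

f(x) = x*sin(x)
a = 1.5, b = 2.75, n = 8
h = (b - a)/n = 0.156250

Trapezoidal rule: (h/2)[f(x₀) + 2f(x₁) + 2f(x₂) + ... + f(xₙ)]

x_0 = 1.5000, f(x_0) = 1.496242, coefficient = 1
x_1 = 1.6562, f(x_1) = 1.650206, coefficient = 2
x_2 = 1.8125, f(x_2) = 1.759814, coefficient = 2
x_3 = 1.9688, f(x_3) = 1.814904, coefficient = 2
x_4 = 2.1250, f(x_4) = 1.806930, coefficient = 2
x_5 = 2.2812, f(x_5) = 1.729338, coefficient = 2
x_6 = 2.4375, f(x_6) = 1.577897, coefficient = 2
x_7 = 2.5938, f(x_7) = 1.350946, coefficient = 2
x_8 = 2.7500, f(x_8) = 1.049568, coefficient = 1

I ≈ (0.156250/2) × 25.925881 = 2.025459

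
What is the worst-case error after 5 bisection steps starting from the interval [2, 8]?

Bisection error bound: |error| ≤ (b-a)/2^n
|error| ≤ (8 - 2)/2^5 = 6/2^5
|error| ≤ 0.1875000000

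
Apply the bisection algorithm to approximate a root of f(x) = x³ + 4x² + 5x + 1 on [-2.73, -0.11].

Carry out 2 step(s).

f(x) = x³ + 4x² + 5x + 1
Initial interval: [-2.73, -0.11]

Iteration 1:
  c_1 = (-2.730000 + (-0.110000))/2 = -1.420000
  f(c_1) = f(-1.420000) = -0.897688
  f(a) × f(c) ≥ 0, new interval: [-1.420000, -0.110000]
Iteration 2:
  c_2 = (-1.420000 + (-0.110000))/2 = -0.765000
  f(c_2) = f(-0.765000) = -0.931797
  f(a) × f(c) ≥ 0, new interval: [-0.765000, -0.110000]

After 2 iteration(s), the approximation is c_2 = -0.765000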